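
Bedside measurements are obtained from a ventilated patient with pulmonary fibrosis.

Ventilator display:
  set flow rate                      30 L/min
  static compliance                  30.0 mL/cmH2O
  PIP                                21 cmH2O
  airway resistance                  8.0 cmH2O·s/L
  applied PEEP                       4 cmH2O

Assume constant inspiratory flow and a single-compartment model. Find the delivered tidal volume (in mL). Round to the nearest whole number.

Flow: 30 L/min ÷ 60 = 0.5 L/s.
Equation of motion (constant flow): PIP = Vt/C + R·V̇ + PEEP.
Vt/C = PIP − R·V̇ − PEEP = 21 − 4.0 − 4 = 13.0 cmH2O.
Vt = C × 13.0 = 30.0 × 13.0 = 390.0 mL.

390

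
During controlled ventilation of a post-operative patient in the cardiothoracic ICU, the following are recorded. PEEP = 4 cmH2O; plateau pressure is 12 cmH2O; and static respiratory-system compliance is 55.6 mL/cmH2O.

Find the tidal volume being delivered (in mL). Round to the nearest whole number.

445

Vt = Cstat × (Pplat − PEEP) = 55.6 × (12 − 4) = 55.6 × 8.0 = 444.8 mL.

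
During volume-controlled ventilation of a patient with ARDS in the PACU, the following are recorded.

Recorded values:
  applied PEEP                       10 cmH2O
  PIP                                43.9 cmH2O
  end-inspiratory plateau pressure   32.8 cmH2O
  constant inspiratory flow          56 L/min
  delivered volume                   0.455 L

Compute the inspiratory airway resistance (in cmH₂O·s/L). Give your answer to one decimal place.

11.9

Flow: 56 L/min ÷ 60 = 0.9333 L/s.
Raw = (PIP − Pplat) / flow = (43.9 − 32.8) / 0.9333 = 11.1 / 0.9333 = 11.893 cmH2O·s/L.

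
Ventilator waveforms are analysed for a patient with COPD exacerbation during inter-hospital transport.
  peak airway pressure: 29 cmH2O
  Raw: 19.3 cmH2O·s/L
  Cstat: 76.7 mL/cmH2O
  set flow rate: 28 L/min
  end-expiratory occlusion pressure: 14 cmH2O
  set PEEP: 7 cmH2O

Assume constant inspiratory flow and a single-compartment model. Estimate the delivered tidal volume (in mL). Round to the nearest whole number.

Flow: 28 L/min ÷ 60 = 0.4667 L/s.
Total PEEP = 14 cmH2O (set 7 + intrinsic 7); this is the baseline alveolar pressure.
Equation of motion (constant flow): PIP = Vt/C + R·V̇ + PEEP.
Vt/C = PIP − R·V̇ − PEEP = 29 − 9.007 − 14 = 5.993 cmH2O.
Vt = C × 5.993 = 76.7 × 5.993 = 459.66 mL.

460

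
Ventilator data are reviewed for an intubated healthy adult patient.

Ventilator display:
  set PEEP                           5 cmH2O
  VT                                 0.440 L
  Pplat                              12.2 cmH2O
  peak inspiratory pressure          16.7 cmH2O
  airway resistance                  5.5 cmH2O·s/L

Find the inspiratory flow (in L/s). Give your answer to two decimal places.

0.82

flow = (PIP − Pplat) / Raw = 4.5 / 5.5 = 0.8182 L/s.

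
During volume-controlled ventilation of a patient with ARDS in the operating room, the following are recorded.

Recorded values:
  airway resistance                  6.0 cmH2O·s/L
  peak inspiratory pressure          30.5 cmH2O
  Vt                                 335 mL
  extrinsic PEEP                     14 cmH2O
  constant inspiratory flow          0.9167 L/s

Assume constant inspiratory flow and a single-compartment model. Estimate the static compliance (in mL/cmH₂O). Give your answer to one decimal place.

30.5

Equation of motion (constant flow): PIP = Vt/C + R·V̇ + PEEP.
Vt/C = PIP − R·V̇ − PEEP = 30.5 − 6.0×0.9167 − 14 = 30.5 − 5.5 − 14 = 11.0 cmH2O.
C = Vt / 11.0 = 335 / 11.0 = 30.455 mL/cmH2O.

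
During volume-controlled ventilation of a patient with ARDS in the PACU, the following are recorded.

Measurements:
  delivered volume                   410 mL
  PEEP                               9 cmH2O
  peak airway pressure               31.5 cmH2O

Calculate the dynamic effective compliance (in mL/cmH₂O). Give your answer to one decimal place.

Dynamic compliance = Vt / (PIP − PEEP) = 410 / (31.5 − 9) = 410 / 22.5 = 18.222 mL/cmH2O.

18.2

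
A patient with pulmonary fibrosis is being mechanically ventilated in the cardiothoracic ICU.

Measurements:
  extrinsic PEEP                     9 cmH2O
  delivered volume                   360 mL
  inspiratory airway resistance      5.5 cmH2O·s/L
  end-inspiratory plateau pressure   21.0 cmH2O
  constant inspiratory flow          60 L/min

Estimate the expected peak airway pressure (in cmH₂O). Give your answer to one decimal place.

Flow: 60 L/min ÷ 60 = 1 L/s.
PIP = Pplat + Raw × flow = 21.0 + 5.5 × 1 = 21.0 + 5.5 = 26.5 cmH2O.

26.5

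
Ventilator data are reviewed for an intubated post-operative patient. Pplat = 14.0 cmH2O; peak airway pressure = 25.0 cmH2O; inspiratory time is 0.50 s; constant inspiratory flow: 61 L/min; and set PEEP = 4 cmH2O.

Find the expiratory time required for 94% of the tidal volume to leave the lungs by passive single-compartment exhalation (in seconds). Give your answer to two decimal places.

1.55

Flow: 61 L/min ÷ 60 = 1.0167 L/s.
Vt = flow × Ti = 1.0167 L/s × 0.50 s × 1000 mL/L = 508.35 mL.
R = (PIP − Pplat)/V̇ = (25.0 − 14.0) / 1.0167 = 11.0/1.0167 = 10.819 cmH2O·s/L.
C = Vt/(Pplat − PEEP) = 508.35 / (14.0 − 4) = 508.35/10.0 = 50.835 mL/cmH2O.
τ = R × C = 10.819 × 0.05084 L/cmH2O = 0.55 s.
t = −τ·ln(1 − 0.94) = −0.55·ln(0.06) = 1.547 s.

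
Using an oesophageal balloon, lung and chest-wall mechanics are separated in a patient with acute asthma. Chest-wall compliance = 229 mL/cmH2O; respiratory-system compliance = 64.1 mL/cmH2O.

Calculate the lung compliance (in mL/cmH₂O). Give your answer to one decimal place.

1/CL = 1/Crs − 1/Ccw.
1/CL = 1/64.1 − 1/229 = 0.01123.
CL = 89.047 mL/cmH2O.

89.0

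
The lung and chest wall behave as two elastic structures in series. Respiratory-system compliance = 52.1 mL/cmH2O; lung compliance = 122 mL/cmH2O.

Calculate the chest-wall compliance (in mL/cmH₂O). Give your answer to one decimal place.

1/Ccw = 1/Crs − 1/CL.
1/Ccw = 1/52.1 − 1/122 = 0.011.
Ccw = 90.909 mL/cmH2O.

90.9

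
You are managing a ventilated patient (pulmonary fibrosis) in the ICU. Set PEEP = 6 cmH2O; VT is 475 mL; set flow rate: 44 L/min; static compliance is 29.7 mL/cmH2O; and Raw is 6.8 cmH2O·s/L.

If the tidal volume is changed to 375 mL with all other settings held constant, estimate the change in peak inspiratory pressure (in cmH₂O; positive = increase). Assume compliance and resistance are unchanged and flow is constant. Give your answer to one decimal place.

-3.4

PIP = Vt/C + R·V̇ + PEEP (constant-flow equation of motion).
Only the elastic term changes: ΔPIP = ΔVt / C = (375 − 475) / 29.7 = -3.367 cmH2O.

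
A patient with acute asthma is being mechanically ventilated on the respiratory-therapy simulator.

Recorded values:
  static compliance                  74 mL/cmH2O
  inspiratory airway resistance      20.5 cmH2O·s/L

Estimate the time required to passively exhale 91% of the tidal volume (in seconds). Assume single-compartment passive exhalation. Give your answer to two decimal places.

3.65

τ = R × C = 20.5 × 74 mL/cmH2O = 20.5 × 0.074 L/cmH2O = 1.517 s.
Exhaled fraction f = 1 − e^(−t/τ) → t = −τ·ln(1 − f) = −1.517·ln(0.09) = 3.653 s.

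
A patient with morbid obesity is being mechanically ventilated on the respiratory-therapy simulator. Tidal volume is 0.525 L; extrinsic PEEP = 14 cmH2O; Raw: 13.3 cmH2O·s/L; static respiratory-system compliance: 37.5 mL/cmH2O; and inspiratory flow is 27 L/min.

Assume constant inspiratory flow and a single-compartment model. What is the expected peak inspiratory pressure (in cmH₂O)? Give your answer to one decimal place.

Flow: 27 L/min ÷ 60 = 0.45 L/s.
Equation of motion (constant flow): PIP = Vt/C + R·V̇ + PEEP.
PIP = 525/37.5 + 13.3×0.45 + 14 = 14.0 + 5.985 + 14 = 33.985 cmH2O.

34.0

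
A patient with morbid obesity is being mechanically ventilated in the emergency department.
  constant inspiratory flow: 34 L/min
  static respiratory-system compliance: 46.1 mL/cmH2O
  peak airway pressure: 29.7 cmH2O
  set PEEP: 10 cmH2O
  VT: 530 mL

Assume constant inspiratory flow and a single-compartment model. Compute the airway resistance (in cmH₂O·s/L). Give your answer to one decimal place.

14.5

Flow: 34 L/min ÷ 60 = 0.5667 L/s.
Equation of motion (constant flow): PIP = Vt/C + R·V̇ + PEEP.
R·V̇ = PIP − Vt/C − PEEP = 29.7 − 530/46.1 − 10 = 29.7 − 11.497 − 10 = 8.203 cmH2O.
R = 8.203 / 0.5667 = 14.475 cmH2O·s/L.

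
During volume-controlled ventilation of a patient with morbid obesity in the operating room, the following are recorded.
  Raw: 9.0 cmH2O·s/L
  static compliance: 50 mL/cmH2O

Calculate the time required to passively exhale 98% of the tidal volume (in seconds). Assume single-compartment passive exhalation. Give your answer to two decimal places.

τ = R × C = 9.0 × 50 mL/cmH2O = 9.0 × 0.050 L/cmH2O = 0.45 s.
Exhaled fraction f = 1 − e^(−t/τ) → t = −τ·ln(1 − f) = −0.45·ln(0.02) = 1.76 s.

1.76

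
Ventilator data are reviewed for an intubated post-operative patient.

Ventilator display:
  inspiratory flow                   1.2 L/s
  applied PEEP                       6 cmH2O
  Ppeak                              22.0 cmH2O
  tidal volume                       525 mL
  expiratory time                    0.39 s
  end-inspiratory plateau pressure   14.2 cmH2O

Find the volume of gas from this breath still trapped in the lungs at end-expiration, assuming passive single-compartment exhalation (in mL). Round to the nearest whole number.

R = (PIP − Pplat)/V̇ = (22.0 − 14.2) / 1.2 = 7.8/1.2 = 6.5 cmH2O·s/L.
C = Vt/(Pplat − PEEP) = 525.0 / (14.2 − 6) = 525.0/8.2 = 64.024 mL/cmH2O.
τ = R × C = 6.5 × 0.06402 L/cmH2O = 0.4161 s.
Fraction remaining = e^(−Te/τ) = e^(−0.39/0.4161) = 0.3917.
Trapped volume = 525.0 × 0.3917 = 205.64 mL.

206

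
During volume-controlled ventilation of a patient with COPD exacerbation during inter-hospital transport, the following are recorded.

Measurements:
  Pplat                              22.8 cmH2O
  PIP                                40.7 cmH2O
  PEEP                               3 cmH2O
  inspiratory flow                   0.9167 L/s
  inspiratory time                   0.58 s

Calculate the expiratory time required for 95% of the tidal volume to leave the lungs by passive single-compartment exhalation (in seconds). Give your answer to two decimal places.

Vt = flow × Ti = 0.9167 L/s × 0.58 s × 1000 mL/L = 531.69 mL.
R = (PIP − Pplat)/V̇ = (40.7 − 22.8) / 0.9167 = 17.9/0.9167 = 19.527 cmH2O·s/L.
C = Vt/(Pplat − PEEP) = 531.69 / (22.8 − 3) = 531.69/19.8 = 26.853 mL/cmH2O.
τ = R × C = 19.527 × 0.02685 L/cmH2O = 0.5243 s.
t = −τ·ln(1 − 0.95) = −0.5243·ln(0.05) = 1.571 s.

1.57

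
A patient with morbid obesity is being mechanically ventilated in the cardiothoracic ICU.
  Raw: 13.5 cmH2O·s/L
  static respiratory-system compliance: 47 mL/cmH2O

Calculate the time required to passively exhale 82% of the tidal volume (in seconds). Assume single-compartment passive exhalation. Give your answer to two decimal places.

τ = R × C = 13.5 × 47 mL/cmH2O = 13.5 × 0.047 L/cmH2O = 0.6345 s.
Exhaled fraction f = 1 − e^(−t/τ) → t = −τ·ln(1 − f) = −0.6345·ln(0.18) = 1.088 s.

1.09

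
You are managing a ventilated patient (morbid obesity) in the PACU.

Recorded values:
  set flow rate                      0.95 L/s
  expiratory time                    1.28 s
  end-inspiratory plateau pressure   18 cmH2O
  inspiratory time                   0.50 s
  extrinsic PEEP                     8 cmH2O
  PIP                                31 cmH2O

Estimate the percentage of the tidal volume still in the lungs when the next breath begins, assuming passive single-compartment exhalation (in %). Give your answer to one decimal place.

Vt = flow × Ti = 0.95 L/s × 0.50 s × 1000 mL/L = 475.0 mL.
R = (PIP − Pplat)/V̇ = (31 − 18) / 0.95 = 13.0/0.95 = 13.684 cmH2O·s/L.
C = Vt/(Pplat − PEEP) = 475.0 / (18 − 8) = 475.0/10.0 = 47.5 mL/cmH2O.
τ = R × C = 13.684 × 0.0475 L/cmH2O = 0.65 s.
Fraction remaining at end-expiration = e^(−Te/τ) = e^(−1.28/0.65) = 0.1396 → 13.96%.

14.0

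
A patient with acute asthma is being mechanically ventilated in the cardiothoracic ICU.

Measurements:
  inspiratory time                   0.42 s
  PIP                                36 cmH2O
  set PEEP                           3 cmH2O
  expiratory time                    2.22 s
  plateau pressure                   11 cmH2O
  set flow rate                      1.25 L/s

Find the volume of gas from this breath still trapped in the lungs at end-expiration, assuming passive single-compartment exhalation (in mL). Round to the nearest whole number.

Vt = flow × Ti = 1.25 L/s × 0.42 s × 1000 mL/L = 525.0 mL.
R = (PIP − Pplat)/V̇ = (36 − 11) / 1.25 = 25.0/1.25 = 20.0 cmH2O·s/L.
C = Vt/(Pplat − PEEP) = 525.0 / (11 − 3) = 525.0/8.0 = 65.625 mL/cmH2O.
τ = R × C = 20.0 × 0.06563 L/cmH2O = 1.313 s.
Fraction remaining = e^(−Te/τ) = e^(−2.22/1.313) = 0.1844.
Trapped volume = 525.0 × 0.1844 = 96.81 mL.

97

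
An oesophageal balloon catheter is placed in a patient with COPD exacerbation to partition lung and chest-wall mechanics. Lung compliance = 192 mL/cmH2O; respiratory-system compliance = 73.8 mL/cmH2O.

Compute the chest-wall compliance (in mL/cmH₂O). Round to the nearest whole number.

1/Ccw = 1/Crs − 1/CL.
1/Ccw = 1/73.8 − 1/192 = 0.008342.
Ccw = 119.88 mL/cmH2O.

120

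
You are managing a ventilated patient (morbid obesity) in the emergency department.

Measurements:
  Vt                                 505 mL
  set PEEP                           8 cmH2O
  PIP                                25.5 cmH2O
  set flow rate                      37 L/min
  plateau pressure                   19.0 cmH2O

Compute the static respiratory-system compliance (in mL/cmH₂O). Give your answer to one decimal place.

Cstat = Vt / (Pplat − PEEP) = 505 / (19.0 − 8) = 505 / 11.0 = 45.909 mL/cmH2O.

45.9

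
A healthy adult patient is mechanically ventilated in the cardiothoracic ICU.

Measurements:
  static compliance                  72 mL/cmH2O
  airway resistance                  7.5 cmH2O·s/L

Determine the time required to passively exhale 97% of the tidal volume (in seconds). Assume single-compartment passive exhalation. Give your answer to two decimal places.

τ = R × C = 7.5 × 72 mL/cmH2O = 7.5 × 0.072 L/cmH2O = 0.54 s.
Exhaled fraction f = 1 − e^(−t/τ) → t = −τ·ln(1 − f) = −0.54·ln(0.03) = 1.894 s.

1.89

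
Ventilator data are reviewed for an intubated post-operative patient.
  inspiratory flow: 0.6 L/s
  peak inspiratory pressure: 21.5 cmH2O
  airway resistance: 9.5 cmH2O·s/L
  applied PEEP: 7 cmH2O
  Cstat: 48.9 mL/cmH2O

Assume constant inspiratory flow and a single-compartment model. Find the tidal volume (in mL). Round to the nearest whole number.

Equation of motion (constant flow): PIP = Vt/C + R·V̇ + PEEP.
Vt/C = PIP − R·V̇ − PEEP = 21.5 − 5.7 − 7 = 8.8 cmH2O.
Vt = C × 8.8 = 48.9 × 8.8 = 430.32 mL.

430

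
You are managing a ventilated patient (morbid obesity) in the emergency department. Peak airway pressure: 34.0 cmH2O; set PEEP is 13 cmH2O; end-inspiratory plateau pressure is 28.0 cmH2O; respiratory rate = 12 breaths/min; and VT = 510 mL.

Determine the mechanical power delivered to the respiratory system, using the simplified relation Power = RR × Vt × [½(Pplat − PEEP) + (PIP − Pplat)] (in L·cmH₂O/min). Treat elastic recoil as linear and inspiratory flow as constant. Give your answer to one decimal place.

Per-breath work = Vt × [½(Pplat−PEEP) + (PIP−Pplat)] = 0.510 × [0.5×15.0 + 6.0] = 0.510 × 13.5 = 6.885 L·cmH2O.
Power = 12 × 6.885 = 82.62 L·cmH2O/min.

82.6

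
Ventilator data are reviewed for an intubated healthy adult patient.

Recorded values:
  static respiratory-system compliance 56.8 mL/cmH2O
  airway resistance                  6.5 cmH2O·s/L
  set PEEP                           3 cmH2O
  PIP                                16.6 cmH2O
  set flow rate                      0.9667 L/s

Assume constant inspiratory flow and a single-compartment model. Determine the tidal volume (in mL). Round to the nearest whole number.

416

Equation of motion (constant flow): PIP = Vt/C + R·V̇ + PEEP.
Vt/C = PIP − R·V̇ − PEEP = 16.6 − 6.284 − 3 = 7.316 cmH2O.
Vt = C × 7.316 = 56.8 × 7.316 = 415.55 mL.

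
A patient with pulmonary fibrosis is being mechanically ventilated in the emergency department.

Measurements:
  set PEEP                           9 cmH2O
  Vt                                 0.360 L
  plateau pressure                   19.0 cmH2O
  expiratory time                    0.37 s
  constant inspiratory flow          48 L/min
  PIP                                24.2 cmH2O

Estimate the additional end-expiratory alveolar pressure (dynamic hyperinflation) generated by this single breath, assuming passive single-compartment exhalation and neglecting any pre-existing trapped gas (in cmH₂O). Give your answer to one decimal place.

2.1

Flow: 48 L/min ÷ 60 = 0.8 L/s.
R = (PIP − Pplat)/V̇ = (24.2 − 19.0) / 0.8 = 5.2/0.8 = 6.5 cmH2O·s/L.
C = Vt/(Pplat − PEEP) = 360.0 / (19.0 − 9) = 360.0/10.0 = 36.0 mL/cmH2O.
τ = R × C = 6.5 × 0.036 L/cmH2O = 0.234 s.
Fraction remaining = e^(−Te/τ) = e^(−0.37/0.234) = 0.2057; trapped volume = 360.0 × 0.2057 = 74.052 mL.
Additional alveolar pressure from trapping ≈ V_trapped / C = 74.052 / 36.0 = 2.057 cmH2O.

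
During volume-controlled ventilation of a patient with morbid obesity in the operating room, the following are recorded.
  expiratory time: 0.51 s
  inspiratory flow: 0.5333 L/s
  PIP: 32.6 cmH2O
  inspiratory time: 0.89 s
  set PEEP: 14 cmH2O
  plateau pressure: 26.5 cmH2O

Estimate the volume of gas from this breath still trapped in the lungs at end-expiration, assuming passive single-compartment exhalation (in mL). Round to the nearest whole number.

147

Vt = flow × Ti = 0.5333 L/s × 0.89 s × 1000 mL/L = 474.64 mL.
R = (PIP − Pplat)/V̇ = (32.6 − 26.5) / 0.5333 = 6.1/0.5333 = 11.438 cmH2O·s/L.
C = Vt/(Pplat − PEEP) = 474.64 / (26.5 − 14) = 474.64/12.5 = 37.971 mL/cmH2O.
τ = R × C = 11.438 × 0.03797 L/cmH2O = 0.4343 s.
Fraction remaining = e^(−Te/τ) = e^(−0.51/0.4343) = 0.309.
Trapped volume = 474.64 × 0.309 = 146.66 mL.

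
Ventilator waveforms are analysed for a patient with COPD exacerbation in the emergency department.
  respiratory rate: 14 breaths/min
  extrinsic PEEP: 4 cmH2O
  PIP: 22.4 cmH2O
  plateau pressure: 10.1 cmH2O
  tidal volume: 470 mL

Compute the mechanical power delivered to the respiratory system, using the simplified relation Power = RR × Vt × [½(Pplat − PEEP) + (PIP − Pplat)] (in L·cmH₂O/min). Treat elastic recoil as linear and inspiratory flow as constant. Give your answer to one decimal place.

Per-breath work = Vt × [½(Pplat−PEEP) + (PIP−Pplat)] = 0.470 × [0.5×6.1 + 12.3] = 0.470 × 15.35 = 7.215 L·cmH2O.
Power = 14 × 7.215 = 101.01 L·cmH2O/min.

101.0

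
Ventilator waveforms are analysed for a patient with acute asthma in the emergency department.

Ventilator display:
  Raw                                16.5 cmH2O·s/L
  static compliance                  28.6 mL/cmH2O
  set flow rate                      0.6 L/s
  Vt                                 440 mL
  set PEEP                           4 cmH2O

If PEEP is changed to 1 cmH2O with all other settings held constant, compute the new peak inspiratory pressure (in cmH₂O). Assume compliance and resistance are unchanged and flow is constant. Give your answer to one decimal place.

26.3

PIP = Vt/C + R·V̇ + PEEP (constant-flow equation of motion).
Only the baseline term changes: ΔPIP = ΔPEEP = 1 − 4 = -3.0 cmH2O.
Original PIP = 440/28.6 + 16.5×0.6 + 4 = 29.285 cmH2O; new PIP = 29.285 + (-3.0) = 26.285 cmH2O.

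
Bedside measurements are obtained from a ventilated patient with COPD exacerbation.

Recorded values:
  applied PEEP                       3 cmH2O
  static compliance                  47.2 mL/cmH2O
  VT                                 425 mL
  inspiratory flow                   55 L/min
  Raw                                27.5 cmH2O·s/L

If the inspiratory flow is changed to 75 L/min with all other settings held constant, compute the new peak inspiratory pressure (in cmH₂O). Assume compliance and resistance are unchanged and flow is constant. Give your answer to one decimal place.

46.4

Flow: 55 L/min ÷ 60 = 0.9167 L/s.
New flow: 75 L/min ÷ 60 = 1.25 L/s.
PIP = Vt/C + R·V̇ + PEEP (constant-flow equation of motion).
Only the resistive term changes: ΔPIP = R × ΔV̇ = 27.5 × (1.25 − 0.9167) = 27.5 × 0.3333 = 9.166 cmH2O.
Original PIP = 425/47.2 + 27.5×0.9167 + 3 = 37.213 cmH2O; new PIP = 37.213 + (9.166) = 46.379 cmH2O.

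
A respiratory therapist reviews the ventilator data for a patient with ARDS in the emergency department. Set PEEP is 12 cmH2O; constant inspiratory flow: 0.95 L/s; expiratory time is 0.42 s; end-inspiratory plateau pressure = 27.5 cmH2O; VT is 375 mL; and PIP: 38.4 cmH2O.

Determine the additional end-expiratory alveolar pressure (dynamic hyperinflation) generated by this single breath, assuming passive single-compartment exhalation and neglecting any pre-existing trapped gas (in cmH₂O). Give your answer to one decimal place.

R = (PIP − Pplat)/V̇ = (38.4 − 27.5) / 0.95 = 10.9/0.95 = 11.474 cmH2O·s/L.
C = Vt/(Pplat − PEEP) = 375.0 / (27.5 − 12) = 375.0/15.5 = 24.194 mL/cmH2O.
τ = R × C = 11.474 × 0.02419 L/cmH2O = 0.2776 s.
Fraction remaining = e^(−Te/τ) = e^(−0.42/0.2776) = 0.2203; trapped volume = 375.0 × 0.2203 = 82.613 mL.
Additional alveolar pressure from trapping ≈ V_trapped / C = 82.613 / 24.194 = 3.415 cmH2O.

3.4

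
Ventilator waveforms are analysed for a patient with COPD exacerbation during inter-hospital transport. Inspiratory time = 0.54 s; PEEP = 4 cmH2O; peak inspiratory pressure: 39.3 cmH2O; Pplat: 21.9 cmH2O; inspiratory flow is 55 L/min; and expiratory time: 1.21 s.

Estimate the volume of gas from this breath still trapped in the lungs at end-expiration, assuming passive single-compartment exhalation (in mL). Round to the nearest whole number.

Flow: 55 L/min ÷ 60 = 0.9167 L/s.
Vt = flow × Ti = 0.9167 L/s × 0.54 s × 1000 mL/L = 495.02 mL.
R = (PIP − Pplat)/V̇ = (39.3 − 21.9) / 0.9167 = 17.4/0.9167 = 18.981 cmH2O·s/L.
C = Vt/(Pplat − PEEP) = 495.02 / (21.9 − 4) = 495.02/17.9 = 27.655 mL/cmH2O.
τ = R × C = 18.981 × 0.02766 L/cmH2O = 0.525 s.
Fraction remaining = e^(−Te/τ) = e^(−1.21/0.525) = 0.09978.
Trapped volume = 495.02 × 0.09978 = 49.393 mL.

49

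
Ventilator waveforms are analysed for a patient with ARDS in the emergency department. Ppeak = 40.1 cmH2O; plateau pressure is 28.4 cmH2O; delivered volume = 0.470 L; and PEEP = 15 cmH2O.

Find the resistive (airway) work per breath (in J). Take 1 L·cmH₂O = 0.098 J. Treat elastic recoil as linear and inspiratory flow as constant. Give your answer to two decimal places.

With constant inspiratory flow the resistive pressure is constant at PIP − Pplat = 40.1 − 28.4 = 11.7 cmH2O, so resistive work = 11.7 × 0.470 = 5.499 L·cmH2O.
× 0.098 J/(L·cmH2O) → 0.5389 J.

0.54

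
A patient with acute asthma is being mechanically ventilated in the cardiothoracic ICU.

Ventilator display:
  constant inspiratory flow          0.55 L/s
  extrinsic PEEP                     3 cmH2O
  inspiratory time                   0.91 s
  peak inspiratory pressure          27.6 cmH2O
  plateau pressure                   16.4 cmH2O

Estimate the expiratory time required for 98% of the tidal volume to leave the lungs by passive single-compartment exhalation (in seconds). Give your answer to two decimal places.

2.98

Vt = flow × Ti = 0.55 L/s × 0.91 s × 1000 mL/L = 500.5 mL.
R = (PIP − Pplat)/V̇ = (27.6 − 16.4) / 0.55 = 11.2/0.55 = 20.364 cmH2O·s/L.
C = Vt/(Pplat − PEEP) = 500.5 / (16.4 − 3) = 500.5/13.4 = 37.351 mL/cmH2O.
τ = R × C = 20.364 × 0.03735 L/cmH2O = 0.7606 s.
t = −τ·ln(1 − 0.98) = −0.7606·ln(0.02) = 2.975 s.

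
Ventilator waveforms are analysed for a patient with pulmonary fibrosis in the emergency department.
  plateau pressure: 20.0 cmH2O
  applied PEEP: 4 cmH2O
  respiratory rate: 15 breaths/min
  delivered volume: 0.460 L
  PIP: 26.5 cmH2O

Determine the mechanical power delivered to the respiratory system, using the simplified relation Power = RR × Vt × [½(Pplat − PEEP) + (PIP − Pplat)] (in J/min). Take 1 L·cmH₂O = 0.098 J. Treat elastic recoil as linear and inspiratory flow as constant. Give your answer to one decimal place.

9.8

Per-breath work = Vt × [½(Pplat−PEEP) + (PIP−Pplat)] = 0.460 × [0.5×16.0 + 6.5] = 0.460 × 14.5 = 6.67 L·cmH2O.
Power = 15 × 6.67 = 100.05 L·cmH2O/min.
× 0.098 J/(L·cmH2O) → 9.805 J/min.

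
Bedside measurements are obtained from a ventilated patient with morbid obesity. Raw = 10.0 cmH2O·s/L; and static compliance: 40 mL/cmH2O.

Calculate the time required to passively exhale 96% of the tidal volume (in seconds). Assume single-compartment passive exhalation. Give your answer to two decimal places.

1.29

τ = R × C = 10.0 × 40 mL/cmH2O = 10.0 × 0.040 L/cmH2O = 0.4 s.
Exhaled fraction f = 1 − e^(−t/τ) → t = −τ·ln(1 − f) = −0.4·ln(0.04) = 1.288 s.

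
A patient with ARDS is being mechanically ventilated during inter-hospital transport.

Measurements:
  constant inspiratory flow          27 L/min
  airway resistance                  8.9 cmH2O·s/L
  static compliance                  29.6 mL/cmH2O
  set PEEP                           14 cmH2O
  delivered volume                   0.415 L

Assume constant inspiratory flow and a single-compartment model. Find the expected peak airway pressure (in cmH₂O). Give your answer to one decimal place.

32.0

Flow: 27 L/min ÷ 60 = 0.45 L/s.
Equation of motion (constant flow): PIP = Vt/C + R·V̇ + PEEP.
PIP = 415/29.6 + 8.9×0.45 + 14 = 14.02 + 4.005 + 14 = 32.025 cmH2O.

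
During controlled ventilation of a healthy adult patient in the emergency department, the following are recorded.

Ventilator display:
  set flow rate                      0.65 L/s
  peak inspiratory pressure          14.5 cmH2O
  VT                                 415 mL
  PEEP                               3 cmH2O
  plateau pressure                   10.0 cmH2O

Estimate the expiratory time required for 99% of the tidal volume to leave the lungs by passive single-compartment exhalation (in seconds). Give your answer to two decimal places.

R = (PIP − Pplat)/V̇ = (14.5 − 10.0) / 0.65 = 4.5/0.65 = 6.923 cmH2O·s/L.
C = Vt/(Pplat − PEEP) = 415.0 / (10.0 − 3) = 415.0/7.0 = 59.286 mL/cmH2O.
τ = R × C = 6.923 × 0.05929 L/cmH2O = 0.4105 s.
t = −τ·ln(1 − 0.99) = −0.4105·ln(0.01) = 1.89 s.

1.89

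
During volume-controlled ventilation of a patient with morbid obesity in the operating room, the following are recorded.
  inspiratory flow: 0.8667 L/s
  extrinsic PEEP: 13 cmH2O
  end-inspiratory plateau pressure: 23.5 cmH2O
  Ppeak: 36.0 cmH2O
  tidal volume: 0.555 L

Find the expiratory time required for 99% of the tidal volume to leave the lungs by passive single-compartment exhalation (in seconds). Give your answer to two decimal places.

R = (PIP − Pplat)/V̇ = (36.0 − 23.5) / 0.8667 = 12.5/0.8667 = 14.423 cmH2O·s/L.
C = Vt/(Pplat − PEEP) = 555.0 / (23.5 − 13) = 555.0/10.5 = 52.857 mL/cmH2O.
τ = R × C = 14.423 × 0.05286 L/cmH2O = 0.7624 s.
t = −τ·ln(1 − 0.99) = −0.7624·ln(0.01) = 3.511 s.

3.51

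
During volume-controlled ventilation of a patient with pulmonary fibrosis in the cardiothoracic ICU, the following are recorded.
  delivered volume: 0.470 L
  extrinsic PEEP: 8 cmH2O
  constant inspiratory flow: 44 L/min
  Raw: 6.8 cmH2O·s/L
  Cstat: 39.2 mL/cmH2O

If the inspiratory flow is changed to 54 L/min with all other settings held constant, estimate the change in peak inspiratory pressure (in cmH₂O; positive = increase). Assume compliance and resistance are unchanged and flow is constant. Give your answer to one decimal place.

1.1

Flow: 44 L/min ÷ 60 = 0.7333 L/s.
New flow: 54 L/min ÷ 60 = 0.9 L/s.
PIP = Vt/C + R·V̇ + PEEP (constant-flow equation of motion).
Only the resistive term changes: ΔPIP = R × ΔV̇ = 6.8 × (0.9 − 0.7333) = 6.8 × 0.1667 = 1.134 cmH2O.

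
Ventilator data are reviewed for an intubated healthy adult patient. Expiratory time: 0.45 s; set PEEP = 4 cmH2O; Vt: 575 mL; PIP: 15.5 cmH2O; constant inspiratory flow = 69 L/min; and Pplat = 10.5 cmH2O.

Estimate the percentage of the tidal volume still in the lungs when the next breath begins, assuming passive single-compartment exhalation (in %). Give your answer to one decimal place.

Flow: 69 L/min ÷ 60 = 1.15 L/s.
R = (PIP − Pplat)/V̇ = (15.5 − 10.5) / 1.15 = 5.0/1.15 = 4.348 cmH2O·s/L.
C = Vt/(Pplat − PEEP) = 575.0 / (10.5 − 4) = 575.0/6.5 = 88.462 mL/cmH2O.
τ = R × C = 4.348 × 0.08846 L/cmH2O = 0.3846 s.
Fraction remaining at end-expiration = e^(−Te/τ) = e^(−0.45/0.3846) = 0.3104 → 31.04%.

31.0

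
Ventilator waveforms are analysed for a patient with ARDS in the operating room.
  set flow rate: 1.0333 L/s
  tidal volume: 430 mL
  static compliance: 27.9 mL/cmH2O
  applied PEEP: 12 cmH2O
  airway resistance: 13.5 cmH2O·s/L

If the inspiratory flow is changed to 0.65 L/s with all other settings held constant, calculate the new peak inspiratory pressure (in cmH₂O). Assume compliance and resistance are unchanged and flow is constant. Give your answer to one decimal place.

PIP = Vt/C + R·V̇ + PEEP (constant-flow equation of motion).
Only the resistive term changes: ΔPIP = R × ΔV̇ = 13.5 × (0.65 − 1.0333) = 13.5 × -0.3833 = -5.175 cmH2O.
Original PIP = 430/27.9 + 13.5×1.0333 + 12 = 41.362 cmH2O; new PIP = 41.362 + (-5.175) = 36.187 cmH2O.

36.2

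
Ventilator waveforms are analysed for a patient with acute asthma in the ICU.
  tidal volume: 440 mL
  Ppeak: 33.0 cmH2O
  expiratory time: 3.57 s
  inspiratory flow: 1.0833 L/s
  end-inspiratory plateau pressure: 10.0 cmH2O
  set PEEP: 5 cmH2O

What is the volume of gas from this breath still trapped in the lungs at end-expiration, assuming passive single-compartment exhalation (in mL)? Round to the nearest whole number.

R = (PIP − Pplat)/V̇ = (33.0 − 10.0) / 1.0833 = 23.0/1.0833 = 21.231 cmH2O·s/L.
C = Vt/(Pplat − PEEP) = 440.0 / (10.0 − 5) = 440.0/5.0 = 88.0 mL/cmH2O.
τ = R × C = 21.231 × 0.088 L/cmH2O = 1.868 s.
Fraction remaining = e^(−Te/τ) = e^(−3.57/1.868) = 0.1479.
Trapped volume = 440.0 × 0.1479 = 65.076 mL.

65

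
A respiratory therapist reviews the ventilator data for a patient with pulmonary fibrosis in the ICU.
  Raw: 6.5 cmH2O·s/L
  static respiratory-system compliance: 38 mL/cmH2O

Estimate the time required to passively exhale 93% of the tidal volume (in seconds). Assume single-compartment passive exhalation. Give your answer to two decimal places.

τ = R × C = 6.5 × 38 mL/cmH2O = 6.5 × 0.038 L/cmH2O = 0.247 s.
Exhaled fraction f = 1 − e^(−t/τ) → t = −τ·ln(1 − f) = −0.247·ln(0.07) = 0.6568 s.

0.66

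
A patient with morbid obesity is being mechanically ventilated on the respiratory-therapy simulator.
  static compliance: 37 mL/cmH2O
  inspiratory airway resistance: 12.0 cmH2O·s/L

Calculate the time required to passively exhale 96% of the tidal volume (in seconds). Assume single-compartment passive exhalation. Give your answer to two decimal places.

τ = R × C = 12.0 × 37 mL/cmH2O = 12.0 × 0.037 L/cmH2O = 0.444 s.
Exhaled fraction f = 1 − e^(−t/τ) → t = −τ·ln(1 − f) = −0.444·ln(0.04) = 1.429 s.

1.43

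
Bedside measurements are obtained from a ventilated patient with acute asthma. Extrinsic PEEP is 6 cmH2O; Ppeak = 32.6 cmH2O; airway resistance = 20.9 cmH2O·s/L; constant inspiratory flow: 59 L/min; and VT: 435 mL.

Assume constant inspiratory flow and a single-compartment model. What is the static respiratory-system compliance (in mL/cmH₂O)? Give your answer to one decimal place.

Flow: 59 L/min ÷ 60 = 0.9833 L/s.
Equation of motion (constant flow): PIP = Vt/C + R·V̇ + PEEP.
Vt/C = PIP − R·V̇ − PEEP = 32.6 − 20.9×0.9833 − 6 = 32.6 − 20.551 − 6 = 6.049 cmH2O.
C = Vt / 6.049 = 435 / 6.049 = 71.913 mL/cmH2O.

71.9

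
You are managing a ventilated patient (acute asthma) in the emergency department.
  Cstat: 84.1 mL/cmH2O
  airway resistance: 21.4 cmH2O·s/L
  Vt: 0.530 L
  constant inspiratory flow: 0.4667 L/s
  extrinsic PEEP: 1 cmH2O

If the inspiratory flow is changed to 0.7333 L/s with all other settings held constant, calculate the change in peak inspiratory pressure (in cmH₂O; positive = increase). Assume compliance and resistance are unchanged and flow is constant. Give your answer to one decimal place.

PIP = Vt/C + R·V̇ + PEEP (constant-flow equation of motion).
Only the resistive term changes: ΔPIP = R × ΔV̇ = 21.4 × (0.7333 − 0.4667) = 21.4 × 0.2666 = 5.705 cmH2O.

5.7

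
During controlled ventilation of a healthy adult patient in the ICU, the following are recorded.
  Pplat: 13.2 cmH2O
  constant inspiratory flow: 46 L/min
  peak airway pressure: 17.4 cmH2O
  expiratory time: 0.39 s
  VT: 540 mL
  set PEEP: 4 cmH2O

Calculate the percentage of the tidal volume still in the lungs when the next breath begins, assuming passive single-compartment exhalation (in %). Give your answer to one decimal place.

Flow: 46 L/min ÷ 60 = 0.7667 L/s.
R = (PIP − Pplat)/V̇ = (17.4 − 13.2) / 0.7667 = 4.2/0.7667 = 5.478 cmH2O·s/L.
C = Vt/(Pplat − PEEP) = 540.0 / (13.2 − 4) = 540.0/9.2 = 58.696 mL/cmH2O.
τ = R × C = 5.478 × 0.0587 L/cmH2O = 0.3216 s.
Fraction remaining at end-expiration = e^(−Te/τ) = e^(−0.39/0.3216) = 0.2974 → 29.74%.

29.7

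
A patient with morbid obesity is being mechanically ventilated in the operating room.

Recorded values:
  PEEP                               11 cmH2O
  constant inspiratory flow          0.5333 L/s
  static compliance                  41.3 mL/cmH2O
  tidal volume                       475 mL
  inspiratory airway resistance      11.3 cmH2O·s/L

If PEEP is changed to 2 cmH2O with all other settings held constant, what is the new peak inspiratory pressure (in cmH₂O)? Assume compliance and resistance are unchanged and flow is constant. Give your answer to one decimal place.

PIP = Vt/C + R·V̇ + PEEP (constant-flow equation of motion).
Only the baseline term changes: ΔPIP = ΔPEEP = 2 − 11 = -9.0 cmH2O.
Original PIP = 475/41.3 + 11.3×0.5333 + 11 = 28.528 cmH2O; new PIP = 28.528 + (-9.0) = 19.528 cmH2O.

19.5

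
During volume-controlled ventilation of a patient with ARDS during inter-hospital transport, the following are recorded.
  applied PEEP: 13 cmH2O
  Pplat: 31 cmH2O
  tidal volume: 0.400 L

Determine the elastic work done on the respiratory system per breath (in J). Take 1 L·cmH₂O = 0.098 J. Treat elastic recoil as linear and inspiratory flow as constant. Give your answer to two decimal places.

Elastic work ≈ ½ × (Pplat − PEEP) × Vt = 0.5 × (31 − 13) × 0.400 L = 0.5 × 18.0 × 0.400 = 3.6 L·cmH2O.
× 0.098 J/(L·cmH2O) → 0.3528 J.

0.35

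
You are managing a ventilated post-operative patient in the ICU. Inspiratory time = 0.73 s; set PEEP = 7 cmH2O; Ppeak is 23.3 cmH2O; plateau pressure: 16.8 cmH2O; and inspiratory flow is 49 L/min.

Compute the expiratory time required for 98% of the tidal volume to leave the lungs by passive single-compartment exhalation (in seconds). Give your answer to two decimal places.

1.89

Flow: 49 L/min ÷ 60 = 0.8167 L/s.
Vt = flow × Ti = 0.8167 L/s × 0.73 s × 1000 mL/L = 596.19 mL.
R = (PIP − Pplat)/V̇ = (23.3 − 16.8) / 0.8167 = 6.5/0.8167 = 7.959 cmH2O·s/L.
C = Vt/(Pplat − PEEP) = 596.19 / (16.8 − 7) = 596.19/9.8 = 60.836 mL/cmH2O.
τ = R × C = 7.959 × 0.06084 L/cmH2O = 0.4842 s.
t = −τ·ln(1 − 0.98) = −0.4842·ln(0.02) = 1.894 s.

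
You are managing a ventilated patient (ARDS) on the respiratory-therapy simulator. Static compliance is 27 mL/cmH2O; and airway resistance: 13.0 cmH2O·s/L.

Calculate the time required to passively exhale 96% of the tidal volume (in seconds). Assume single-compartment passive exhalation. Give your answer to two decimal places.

τ = R × C = 13.0 × 27 mL/cmH2O = 13.0 × 0.027 L/cmH2O = 0.351 s.
Exhaled fraction f = 1 − e^(−t/τ) → t = −τ·ln(1 − f) = −0.351·ln(0.04) = 1.13 s.

1.13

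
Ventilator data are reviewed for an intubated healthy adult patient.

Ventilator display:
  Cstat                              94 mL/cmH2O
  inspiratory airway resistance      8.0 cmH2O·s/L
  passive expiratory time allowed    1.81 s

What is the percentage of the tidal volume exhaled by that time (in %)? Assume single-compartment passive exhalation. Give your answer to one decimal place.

91.0

τ = R × C = 8.0 × 94 mL/cmH2O = 8.0 × 0.094 L/cmH2O = 0.752 s.
Passive exhalation: V(t)/V₀ = e^(−t/τ) = e^(−1.81/0.752) = 0.09009.
Fraction exhaled = 1 − 0.09009 = 0.9099 → 90.99%.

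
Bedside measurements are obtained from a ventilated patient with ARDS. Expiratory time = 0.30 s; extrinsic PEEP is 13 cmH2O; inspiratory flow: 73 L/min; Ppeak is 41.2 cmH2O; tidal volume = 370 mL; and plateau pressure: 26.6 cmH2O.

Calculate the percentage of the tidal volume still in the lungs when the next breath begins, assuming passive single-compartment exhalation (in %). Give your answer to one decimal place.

Flow: 73 L/min ÷ 60 = 1.2167 L/s.
R = (PIP − Pplat)/V̇ = (41.2 − 26.6) / 1.2167 = 14.6/1.2167 = 12.0 cmH2O·s/L.
C = Vt/(Pplat − PEEP) = 370.0 / (26.6 − 13) = 370.0/13.6 = 27.206 mL/cmH2O.
τ = R × C = 12.0 × 0.02721 L/cmH2O = 0.3265 s.
Fraction remaining at end-expiration = e^(−Te/τ) = e^(−0.30/0.3265) = 0.399 → 39.9%.

39.9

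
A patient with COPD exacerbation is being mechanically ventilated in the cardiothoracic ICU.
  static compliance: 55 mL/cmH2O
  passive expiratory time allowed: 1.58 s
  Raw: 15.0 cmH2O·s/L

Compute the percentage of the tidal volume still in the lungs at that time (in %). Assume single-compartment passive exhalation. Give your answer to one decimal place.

14.7

τ = R × C = 15.0 × 55 mL/cmH2O = 15.0 × 0.055 L/cmH2O = 0.825 s.
Passive exhalation: V(t)/V₀ = e^(−t/τ) = e^(−1.58/0.825) = 0.1473.
Fraction remaining = 0.1473 → 14.73%.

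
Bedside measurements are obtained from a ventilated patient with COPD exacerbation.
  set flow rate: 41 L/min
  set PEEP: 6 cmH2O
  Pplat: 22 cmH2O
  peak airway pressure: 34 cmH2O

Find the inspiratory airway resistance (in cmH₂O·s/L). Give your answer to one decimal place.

Flow: 41 L/min ÷ 60 = 0.6833 L/s.
Raw = (PIP − Pplat) / flow = (34 − 22) / 0.6833 = 12.0 / 0.6833 = 17.562 cmH2O·s/L.

17.6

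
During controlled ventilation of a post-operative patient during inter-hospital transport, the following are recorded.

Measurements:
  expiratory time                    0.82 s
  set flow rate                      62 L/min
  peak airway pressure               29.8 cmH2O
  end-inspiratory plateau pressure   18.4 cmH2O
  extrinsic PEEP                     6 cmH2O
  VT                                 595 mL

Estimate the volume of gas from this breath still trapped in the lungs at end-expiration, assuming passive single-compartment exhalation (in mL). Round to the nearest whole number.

126

Flow: 62 L/min ÷ 60 = 1.0333 L/s.
R = (PIP − Pplat)/V̇ = (29.8 − 18.4) / 1.0333 = 11.4/1.0333 = 11.033 cmH2O·s/L.
C = Vt/(Pplat − PEEP) = 595.0 / (18.4 − 6) = 595.0/12.4 = 47.984 mL/cmH2O.
τ = R × C = 11.033 × 0.04798 L/cmH2O = 0.5294 s.
Fraction remaining = e^(−Te/τ) = e^(−0.82/0.5294) = 0.2125.
Trapped volume = 595.0 × 0.2125 = 126.44 mL.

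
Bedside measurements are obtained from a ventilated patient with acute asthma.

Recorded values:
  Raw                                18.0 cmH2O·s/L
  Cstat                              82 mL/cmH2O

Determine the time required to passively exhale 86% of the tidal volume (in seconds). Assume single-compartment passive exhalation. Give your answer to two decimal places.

2.90

τ = R × C = 18.0 × 82 mL/cmH2O = 18.0 × 0.082 L/cmH2O = 1.476 s.
Exhaled fraction f = 1 − e^(−t/τ) → t = −τ·ln(1 − f) = −1.476·ln(0.14) = 2.902 s.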